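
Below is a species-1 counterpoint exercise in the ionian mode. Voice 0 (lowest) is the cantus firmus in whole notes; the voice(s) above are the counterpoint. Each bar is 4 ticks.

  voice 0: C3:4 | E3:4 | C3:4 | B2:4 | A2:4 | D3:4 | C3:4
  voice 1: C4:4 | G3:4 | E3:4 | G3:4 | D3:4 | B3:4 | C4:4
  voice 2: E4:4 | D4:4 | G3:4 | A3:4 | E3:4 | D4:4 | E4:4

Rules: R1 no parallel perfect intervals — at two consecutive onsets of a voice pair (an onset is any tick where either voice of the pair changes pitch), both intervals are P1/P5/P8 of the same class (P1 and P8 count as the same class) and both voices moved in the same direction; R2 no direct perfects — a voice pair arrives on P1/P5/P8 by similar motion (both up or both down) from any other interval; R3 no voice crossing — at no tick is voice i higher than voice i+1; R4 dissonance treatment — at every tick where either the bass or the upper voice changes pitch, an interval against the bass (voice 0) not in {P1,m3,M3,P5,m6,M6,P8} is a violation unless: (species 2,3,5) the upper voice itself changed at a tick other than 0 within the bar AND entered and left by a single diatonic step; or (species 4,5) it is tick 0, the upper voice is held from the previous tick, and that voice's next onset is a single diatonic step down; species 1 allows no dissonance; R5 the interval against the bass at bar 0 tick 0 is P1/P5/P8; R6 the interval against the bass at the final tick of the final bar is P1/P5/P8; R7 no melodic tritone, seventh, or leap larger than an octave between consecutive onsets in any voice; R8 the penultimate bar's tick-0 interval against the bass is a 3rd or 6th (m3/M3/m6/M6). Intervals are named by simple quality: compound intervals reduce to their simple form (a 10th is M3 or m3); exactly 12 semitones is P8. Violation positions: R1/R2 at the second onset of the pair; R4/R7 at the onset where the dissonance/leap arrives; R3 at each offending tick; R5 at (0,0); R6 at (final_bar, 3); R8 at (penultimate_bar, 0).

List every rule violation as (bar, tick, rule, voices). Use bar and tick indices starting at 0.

(0, 0, R5, (0, 2))
(1, 0, R2, (1, 2))
(1, 0, R4, (0, 2))
(2, 0, R2, (0, 2))
(3, 0, R4, (0, 2))
(4, 0, R2, (0, 2))
(4, 0, R4, (0, 1))
(5, 0, R2, (0, 2))
(5, 0, R7, (2,))
(5, 0, R8, (0, 2))
(6, 3, R6, (0, 2))

bar 0: v0=C3 v1=C4 v2=E4 downbeat M3
bar 1: v0=E3 v1=G3 v2=D4 downbeat m7
bar 2: v0=C3 v1=E3 v2=G3 downbeat P5
bar 3: v0=B2 v1=G3 v2=A3 downbeat m7
bar 4: v0=A2 v1=D3 v2=E3 downbeat P5
bar 5: v0=D3 v1=B3 v2=D4 downbeat P8
bar 6: v0=C3 v1=C4 v2=E4 downbeat M3
  -> R5 @ bar 0 tick 0 v(0, 2): opens on M3
  -> R2 @ bar 1 tick 0 v(1, 2): C4/E4 M3 -> G3/D4 P5 similar
  -> R4 @ bar 1 tick 0 v(0, 2): E3/D4 m7 untreated
  -> R2 @ bar 2 tick 0 v(0, 2): E3/D4 m7 -> C3/G3 P5 similar
  -> R4 @ bar 3 tick 0 v(0, 2): B2/A3 m7 untreated
  -> R2 @ bar 4 tick 0 v(0, 2): B2/A3 m7 -> A2/E3 P5 similar
  -> R4 @ bar 4 tick 0 v(0, 1): A2/D3 P4 untreated
  -> R2 @ bar 5 tick 0 v(0, 2): A2/E3 P5 -> D3/D4 P8 similar
  -> R7 @ bar 5 tick 0 v(2,): E3->D4 leap 10st
  -> R8 @ bar 5 tick 0 v(0, 2): penult P8 not 3rd/6th
  -> R6 @ bar 6 tick 3 v(0, 2): closes on M3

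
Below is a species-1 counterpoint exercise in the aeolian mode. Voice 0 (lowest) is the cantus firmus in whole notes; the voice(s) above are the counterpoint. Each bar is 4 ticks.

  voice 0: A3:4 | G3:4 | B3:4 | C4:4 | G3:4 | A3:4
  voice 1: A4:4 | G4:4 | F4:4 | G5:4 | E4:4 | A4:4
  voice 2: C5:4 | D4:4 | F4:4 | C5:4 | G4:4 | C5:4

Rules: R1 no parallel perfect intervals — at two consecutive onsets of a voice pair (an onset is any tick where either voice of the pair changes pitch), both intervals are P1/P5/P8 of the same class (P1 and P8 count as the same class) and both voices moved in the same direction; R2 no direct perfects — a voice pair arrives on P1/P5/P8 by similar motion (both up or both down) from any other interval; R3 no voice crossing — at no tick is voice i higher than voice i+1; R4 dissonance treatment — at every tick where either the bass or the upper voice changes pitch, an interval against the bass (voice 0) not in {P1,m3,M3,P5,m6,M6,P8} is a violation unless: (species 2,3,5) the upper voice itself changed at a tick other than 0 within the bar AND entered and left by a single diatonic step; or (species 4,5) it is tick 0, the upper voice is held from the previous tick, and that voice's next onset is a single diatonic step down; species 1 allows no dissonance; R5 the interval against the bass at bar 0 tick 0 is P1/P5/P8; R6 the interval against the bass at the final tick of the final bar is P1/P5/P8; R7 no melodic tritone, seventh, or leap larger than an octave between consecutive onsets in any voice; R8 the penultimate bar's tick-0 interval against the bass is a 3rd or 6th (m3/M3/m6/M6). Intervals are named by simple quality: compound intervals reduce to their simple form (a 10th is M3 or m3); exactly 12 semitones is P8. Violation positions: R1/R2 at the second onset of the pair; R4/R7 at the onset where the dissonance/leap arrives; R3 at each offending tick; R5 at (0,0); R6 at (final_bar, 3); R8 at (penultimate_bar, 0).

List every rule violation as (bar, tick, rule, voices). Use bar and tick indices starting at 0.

(0, 0, R5, (0, 2))
(1, 0, R1, (0, 1))
(1, 0, R2, (0, 2))
(1, 0, R3, (1, 2))
(1, 0, R7, (2,))
(1, 1, R3, (1, 2))
(1, 2, R3, (1, 2))
(1, 3, R3, (1, 2))
(2, 0, R4, (0, 1))
(2, 0, R4, (0, 2))
(3, 0, R2, (0, 1))
(3, 0, R2, (0, 2))
(3, 0, R2, (1, 2))
(3, 0, R3, (1, 2))
(3, 0, R7, (1,))
(3, 1, R3, (1, 2))
(3, 2, R3, (1, 2))
(3, 3, R3, (1, 2))
(4, 0, R1, (0, 2))
(4, 0, R7, (1,))
(4, 0, R8, (0, 2))
(5, 0, R2, (0, 1))
(5, 3, R6, (0, 2))

bar 0: v0=A3 v1=A4 v2=C5 downbeat m3
bar 1: v0=G3 v1=G4 v2=D4 downbeat P5
bar 2: v0=B3 v1=F4 v2=F4 downbeat TT
bar 3: v0=C4 v1=G5 v2=C5 downbeat P8
bar 4: v0=G3 v1=E4 v2=G4 downbeat P8
bar 5: v0=A3 v1=A4 v2=C5 downbeat m3
  -> R5 @ bar 0 tick 0 v(0, 2): opens on m3
  -> R1 @ bar 1 tick 0 v(0, 1): A3/A4 P8 -> G3/G4 P8 similar
  -> R2 @ bar 1 tick 0 v(0, 2): A3/C5 m3 -> G3/D4 P5 similar
  -> R3 @ bar 1 tick 0 v(1, 2): G4 above D4
  -> R7 @ bar 1 tick 0 v(2,): C5->D4 leap 10st
  -> R3 @ bar 1 tick 1 v(1, 2): G4 above D4
  -> R3 @ bar 1 tick 2 v(1, 2): G4 above D4
  -> R3 @ bar 1 tick 3 v(1, 2): G4 above D4
  -> R4 @ bar 2 tick 0 v(0, 1): B3/F4 TT untreated
  -> R4 @ bar 2 tick 0 v(0, 2): B3/F4 TT untreated
  -> R2 @ bar 3 tick 0 v(0, 1): B3/F4 TT -> C4/G5 P5 similar
  -> R2 @ bar 3 tick 0 v(0, 2): B3/F4 TT -> C4/C5 P8 similar
  -> R2 @ bar 3 tick 0 v(1, 2): F4/F4 P1 -> G5/C5 P5 similar
  -> R3 @ bar 3 tick 0 v(1, 2): G5 above C5
  -> R7 @ bar 3 tick 0 v(1,): F4->G5 leap 14st
  -> R3 @ bar 3 tick 1 v(1, 2): G5 above C5
  -> R3 @ bar 3 tick 2 v(1, 2): G5 above C5
  -> R3 @ bar 3 tick 3 v(1, 2): G5 above C5
  -> R1 @ bar 4 tick 0 v(0, 2): C4/C5 P8 -> G3/G4 P8 similar
  -> R7 @ bar 4 tick 0 v(1,): G5->E4 leap 15st
  -> R8 @ bar 4 tick 0 v(0, 2): penult P8 not 3rd/6th
  -> R2 @ bar 5 tick 0 v(0, 1): G3/E4 M6 -> A3/A4 P8 similar
  -> R6 @ bar 5 tick 3 v(0, 2): closes on m3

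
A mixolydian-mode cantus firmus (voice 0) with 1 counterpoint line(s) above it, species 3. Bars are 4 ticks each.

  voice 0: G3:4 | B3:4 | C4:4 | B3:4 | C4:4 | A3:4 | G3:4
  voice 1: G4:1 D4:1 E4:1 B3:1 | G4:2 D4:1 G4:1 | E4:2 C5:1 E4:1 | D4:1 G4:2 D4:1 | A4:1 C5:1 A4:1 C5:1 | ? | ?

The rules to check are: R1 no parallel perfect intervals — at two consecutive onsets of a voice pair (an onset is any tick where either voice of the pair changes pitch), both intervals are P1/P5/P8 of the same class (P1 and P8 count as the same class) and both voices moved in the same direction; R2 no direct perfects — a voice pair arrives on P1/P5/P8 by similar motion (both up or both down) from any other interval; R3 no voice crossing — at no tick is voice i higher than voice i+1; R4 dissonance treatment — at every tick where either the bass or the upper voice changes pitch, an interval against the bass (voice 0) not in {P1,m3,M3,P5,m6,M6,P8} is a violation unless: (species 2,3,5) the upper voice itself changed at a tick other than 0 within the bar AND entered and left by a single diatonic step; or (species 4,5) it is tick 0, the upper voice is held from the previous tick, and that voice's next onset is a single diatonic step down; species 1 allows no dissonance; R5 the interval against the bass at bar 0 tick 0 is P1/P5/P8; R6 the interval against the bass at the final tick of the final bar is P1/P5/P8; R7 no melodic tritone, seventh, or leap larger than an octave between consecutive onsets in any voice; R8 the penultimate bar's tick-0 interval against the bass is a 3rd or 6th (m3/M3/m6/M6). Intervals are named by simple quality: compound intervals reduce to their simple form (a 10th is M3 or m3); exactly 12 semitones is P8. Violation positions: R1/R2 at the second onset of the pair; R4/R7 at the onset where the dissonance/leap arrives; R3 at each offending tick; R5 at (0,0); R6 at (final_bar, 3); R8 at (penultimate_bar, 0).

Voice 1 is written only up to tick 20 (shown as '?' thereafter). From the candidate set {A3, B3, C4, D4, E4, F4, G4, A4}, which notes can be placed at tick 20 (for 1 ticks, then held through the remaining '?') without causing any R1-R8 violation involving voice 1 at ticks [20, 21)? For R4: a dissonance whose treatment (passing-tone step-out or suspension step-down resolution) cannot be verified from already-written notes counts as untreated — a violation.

{C4, F4}

A3: violates R1,R7,R8
B3: violates R4,R7,R8
C4: legal
D4: violates R4,R7,R8
E4: violates R2,R8
F4: legal
G4: violates R4,R8
A4: violates R1,R8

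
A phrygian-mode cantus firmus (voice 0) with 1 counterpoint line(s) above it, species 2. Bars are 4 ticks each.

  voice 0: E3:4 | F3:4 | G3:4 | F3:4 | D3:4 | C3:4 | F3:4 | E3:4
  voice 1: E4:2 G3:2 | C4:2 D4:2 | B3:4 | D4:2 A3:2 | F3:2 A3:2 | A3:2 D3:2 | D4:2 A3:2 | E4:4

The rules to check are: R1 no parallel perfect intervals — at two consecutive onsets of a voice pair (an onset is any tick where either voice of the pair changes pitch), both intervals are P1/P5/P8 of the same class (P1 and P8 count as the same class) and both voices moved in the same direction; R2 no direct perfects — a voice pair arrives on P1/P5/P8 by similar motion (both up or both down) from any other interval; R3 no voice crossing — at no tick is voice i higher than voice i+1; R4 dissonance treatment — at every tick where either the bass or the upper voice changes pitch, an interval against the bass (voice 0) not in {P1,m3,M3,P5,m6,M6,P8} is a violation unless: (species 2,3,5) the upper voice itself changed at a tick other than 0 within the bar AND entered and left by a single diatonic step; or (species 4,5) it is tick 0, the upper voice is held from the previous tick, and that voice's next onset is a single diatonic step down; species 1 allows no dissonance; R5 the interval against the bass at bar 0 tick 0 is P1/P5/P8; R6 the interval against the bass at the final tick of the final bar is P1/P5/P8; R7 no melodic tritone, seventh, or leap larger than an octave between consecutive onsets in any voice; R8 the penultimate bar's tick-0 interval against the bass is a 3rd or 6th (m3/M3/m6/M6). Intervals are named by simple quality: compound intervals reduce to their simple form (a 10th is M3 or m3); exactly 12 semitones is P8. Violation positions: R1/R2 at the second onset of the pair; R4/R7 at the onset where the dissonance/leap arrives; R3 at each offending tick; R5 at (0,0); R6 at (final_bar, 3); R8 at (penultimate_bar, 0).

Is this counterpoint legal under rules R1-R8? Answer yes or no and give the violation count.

bar 0: v0=E3 v1=E4 (P8)
bar 1: v0=F3 v1=C4 (P5)
bar 2: v0=G3 v1=B3 (M3)
bar 3: v0=F3 v1=D4 (M6)
bar 4: v0=D3 v1=F3 (m3)
bar 5: v0=C3 v1=A3 (M6)
bar 6: v0=F3 v1=D4 (M6)
bar 7: v0=E3 v1=E4 (P8)
  R2 @ bar1.0: E3/G3 m3 -> F3/C4 P5 similar
  R4 @ bar5.2: C3/D3 M2 untreated

No (2 violations)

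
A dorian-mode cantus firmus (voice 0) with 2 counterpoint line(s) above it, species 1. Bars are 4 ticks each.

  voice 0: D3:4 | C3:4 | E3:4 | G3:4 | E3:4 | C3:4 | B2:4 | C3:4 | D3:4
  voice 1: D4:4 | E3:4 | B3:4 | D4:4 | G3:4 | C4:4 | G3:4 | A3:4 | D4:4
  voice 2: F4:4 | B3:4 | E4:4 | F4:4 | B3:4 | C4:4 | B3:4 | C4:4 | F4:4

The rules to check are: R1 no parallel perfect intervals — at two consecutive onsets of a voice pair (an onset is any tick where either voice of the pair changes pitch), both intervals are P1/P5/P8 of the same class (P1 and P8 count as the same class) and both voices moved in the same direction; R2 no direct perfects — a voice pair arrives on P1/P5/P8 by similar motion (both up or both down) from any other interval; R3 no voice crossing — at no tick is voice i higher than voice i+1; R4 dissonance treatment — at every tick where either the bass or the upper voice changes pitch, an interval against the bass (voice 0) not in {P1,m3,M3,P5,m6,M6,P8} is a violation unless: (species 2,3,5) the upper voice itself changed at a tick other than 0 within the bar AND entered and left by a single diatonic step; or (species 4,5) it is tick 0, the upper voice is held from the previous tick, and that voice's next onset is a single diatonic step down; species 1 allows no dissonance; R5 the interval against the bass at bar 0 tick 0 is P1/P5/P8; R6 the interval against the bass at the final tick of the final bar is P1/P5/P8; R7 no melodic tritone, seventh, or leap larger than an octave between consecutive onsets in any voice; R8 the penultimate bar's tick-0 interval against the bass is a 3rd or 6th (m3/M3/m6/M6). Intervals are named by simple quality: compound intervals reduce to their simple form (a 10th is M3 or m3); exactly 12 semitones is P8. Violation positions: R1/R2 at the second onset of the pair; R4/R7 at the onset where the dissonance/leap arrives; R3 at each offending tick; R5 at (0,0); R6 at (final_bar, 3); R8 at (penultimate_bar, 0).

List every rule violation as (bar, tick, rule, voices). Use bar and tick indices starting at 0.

bar 0: v0=D3 v1=D4 v2=F4 downbeat m3
bar 1: v0=C3 v1=E3 v2=B3 downbeat M7
bar 2: v0=E3 v1=B3 v2=E4 downbeat P8
bar 3: v0=G3 v1=D4 v2=F4 downbeat m7
bar 4: v0=E3 v1=G3 v2=B3 downbeat P5
bar 5: v0=C3 v1=C4 v2=C4 downbeat P8
bar 6: v0=B2 v1=G3 v2=B3 downbeat P8
bar 7: v0=C3 v1=A3 v2=C4 downbeat P8
bar 8: v0=D3 v1=D4 v2=F4 downbeat m3
  -> R5 @ bar 0 tick 0 v(0, 2): opens on m3
  -> R2 @ bar 1 tick 0 v(1, 2): D4/F4 m3 -> E3/B3 P5 similar
  -> R4 @ bar 1 tick 0 v(0, 2): C3/B3 M7 untreated
  -> R7 @ bar 1 tick 0 v(1,): D4->E3 leap 10st
  -> R7 @ bar 1 tick 0 v(2,): F4->B3 leap 6st
  -> R2 @ bar 2 tick 0 v(0, 1): C3/E3 M3 -> E3/B3 P5 similar
  -> R2 @ bar 2 tick 0 v(0, 2): C3/B3 M7 -> E3/E4 P8 similar
  -> R1 @ bar 3 tick 0 v(0, 1): E3/B3 P5 -> G3/D4 P5 similar
  -> R4 @ bar 3 tick 0 v(0, 2): G3/F4 m7 untreated
  -> R2 @ bar 4 tick 0 v(0, 2): G3/F4 m7 -> E3/B3 P5 similar
  -> R7 @ bar 4 tick 0 v(2,): F4->B3 leap 6st
  -> R2 @ bar 5 tick 0 v(1, 2): G3/B3 M3 -> C4/C4 P1 similar
  -> R1 @ bar 6 tick 0 v(0, 2): C3/C4 P8 -> B2/B3 P8 similar
  -> R1 @ bar 7 tick 0 v(0, 2): B2/B3 P8 -> C3/C4 P8 similar
  -> R8 @ bar 7 tick 0 v(0, 2): penult P8 not 3rd/6th
  -> R2 @ bar 8 tick 0 v(0, 1): C3/A3 M6 -> D3/D4 P8 similar
  -> R6 @ bar 8 tick 3 v(0, 2): closes on m3

(0, 0, R5, (0, 2))
(1, 0, R2, (1, 2))
(1, 0, R4, (0, 2))
(1, 0, R7, (1,))
(1, 0, R7, (2,))
(2, 0, R2, (0, 1))
(2, 0, R2, (0, 2))
(3, 0, R1, (0, 1))
(3, 0, R4, (0, 2))
(4, 0, R2, (0, 2))
(4, 0, R7, (2,))
(5, 0, R2, (1, 2))
(6, 0, R1, (0, 2))
(7, 0, R1, (0, 2))
(7, 0, R8, (0, 2))
(8, 0, R2, (0, 1))
(8, 3, R6, (0, 2))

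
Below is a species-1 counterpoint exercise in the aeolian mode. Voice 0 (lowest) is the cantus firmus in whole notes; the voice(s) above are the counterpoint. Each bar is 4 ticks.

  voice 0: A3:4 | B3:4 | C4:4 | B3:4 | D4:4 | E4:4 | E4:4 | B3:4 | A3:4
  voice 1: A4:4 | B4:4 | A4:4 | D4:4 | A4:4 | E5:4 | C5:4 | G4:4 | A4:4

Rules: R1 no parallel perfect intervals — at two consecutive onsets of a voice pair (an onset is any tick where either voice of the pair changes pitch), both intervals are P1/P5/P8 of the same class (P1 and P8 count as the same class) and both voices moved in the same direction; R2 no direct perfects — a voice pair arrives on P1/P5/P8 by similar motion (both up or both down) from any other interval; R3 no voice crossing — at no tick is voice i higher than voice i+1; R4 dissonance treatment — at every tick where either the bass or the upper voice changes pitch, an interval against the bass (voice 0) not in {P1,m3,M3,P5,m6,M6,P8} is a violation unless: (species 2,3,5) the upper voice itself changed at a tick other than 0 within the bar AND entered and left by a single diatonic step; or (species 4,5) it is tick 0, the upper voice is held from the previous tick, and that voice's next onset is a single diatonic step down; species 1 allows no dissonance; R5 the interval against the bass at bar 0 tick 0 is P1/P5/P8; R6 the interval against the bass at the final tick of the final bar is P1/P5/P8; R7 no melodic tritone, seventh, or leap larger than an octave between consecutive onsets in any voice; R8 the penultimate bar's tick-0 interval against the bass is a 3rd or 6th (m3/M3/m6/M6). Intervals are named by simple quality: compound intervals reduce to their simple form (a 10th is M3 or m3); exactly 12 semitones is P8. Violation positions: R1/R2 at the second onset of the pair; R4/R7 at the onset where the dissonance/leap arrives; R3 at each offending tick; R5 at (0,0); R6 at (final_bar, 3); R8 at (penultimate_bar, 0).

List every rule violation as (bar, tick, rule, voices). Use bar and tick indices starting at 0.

bar 0: v0=A3 v1=A4 downbeat P8
bar 1: v0=B3 v1=B4 downbeat P8
bar 2: v0=C4 v1=A4 downbeat M6
bar 3: v0=B3 v1=D4 downbeat m3
bar 4: v0=D4 v1=A4 downbeat P5
bar 5: v0=E4 v1=E5 downbeat P8
bar 6: v0=E4 v1=C5 downbeat m6
bar 7: v0=B3 v1=G4 downbeat m6
bar 8: v0=A3 v1=A4 downbeat P8
  -> R1 @ bar 1 tick 0 v(0, 1): A3/A4 P8 -> B3/B4 P8 similar
  -> R2 @ bar 4 tick 0 v(0, 1): B3/D4 m3 -> D4/A4 P5 similar
  -> R2 @ bar 5 tick 0 v(0, 1): D4/A4 P5 -> E4/E5 P8 similar

(1, 0, R1, (0, 1))
(4, 0, R2, (0, 1))
(5, 0, R2, (0, 1))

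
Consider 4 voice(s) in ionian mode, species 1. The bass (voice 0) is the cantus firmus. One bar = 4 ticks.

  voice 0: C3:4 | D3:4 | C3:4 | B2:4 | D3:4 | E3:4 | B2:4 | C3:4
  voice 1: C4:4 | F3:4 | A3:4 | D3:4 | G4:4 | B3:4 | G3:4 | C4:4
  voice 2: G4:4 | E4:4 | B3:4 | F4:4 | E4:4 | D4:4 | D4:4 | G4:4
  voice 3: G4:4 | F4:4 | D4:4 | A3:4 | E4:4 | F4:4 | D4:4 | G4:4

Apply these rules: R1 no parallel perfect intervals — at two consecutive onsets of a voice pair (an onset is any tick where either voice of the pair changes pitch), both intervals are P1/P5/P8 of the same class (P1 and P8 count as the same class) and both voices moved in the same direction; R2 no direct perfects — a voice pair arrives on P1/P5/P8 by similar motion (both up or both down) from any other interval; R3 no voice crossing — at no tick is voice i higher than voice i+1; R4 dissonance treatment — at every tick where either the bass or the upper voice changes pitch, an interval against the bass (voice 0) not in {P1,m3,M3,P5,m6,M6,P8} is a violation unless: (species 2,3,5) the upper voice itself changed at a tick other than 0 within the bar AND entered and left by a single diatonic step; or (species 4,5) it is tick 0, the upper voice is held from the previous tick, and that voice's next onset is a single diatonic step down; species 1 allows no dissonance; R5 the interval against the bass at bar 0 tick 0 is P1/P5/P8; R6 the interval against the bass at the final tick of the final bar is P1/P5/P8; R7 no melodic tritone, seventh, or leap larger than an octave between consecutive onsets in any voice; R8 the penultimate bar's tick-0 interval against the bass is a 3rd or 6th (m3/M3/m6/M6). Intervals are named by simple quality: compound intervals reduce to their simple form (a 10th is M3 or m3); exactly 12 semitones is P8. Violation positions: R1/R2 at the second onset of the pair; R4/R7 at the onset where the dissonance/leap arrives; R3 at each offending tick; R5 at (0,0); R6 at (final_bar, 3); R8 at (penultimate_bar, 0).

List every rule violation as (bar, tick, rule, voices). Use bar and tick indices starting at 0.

bar 0: v0=C3 v1=C4 v2=G4 v3=G4 downbeat P5
bar 1: v0=D3 v1=F3 v2=E4 v3=F4 downbeat m3
bar 2: v0=C3 v1=A3 v2=B3 v3=D4 downbeat M2
bar 3: v0=B2 v1=D3 v2=F4 v3=A3 downbeat m7
bar 4: v0=D3 v1=G4 v2=E4 v3=E4 downbeat M2
bar 5: v0=E3 v1=B3 v2=D4 v3=F4 downbeat m2
bar 6: v0=B2 v1=G3 v2=D4 v3=D4 downbeat m3
bar 7: v0=C3 v1=C4 v2=G4 v3=G4 downbeat P5
  -> R2 @ bar 1 tick 0 v(1, 3): C4/G4 P5 -> F3/F4 P8 similar
  -> R4 @ bar 1 tick 0 v(0, 2): D3/E4 M2 untreated
  -> R4 @ bar 2 tick 0 v(0, 2): C3/B3 M7 untreated
  -> R4 @ bar 2 tick 0 v(0, 3): C3/D4 M2 untreated
  -> R2 @ bar 3 tick 0 v(1, 3): A3/D4 P4 -> D3/A3 P5 similar
  -> R3 @ bar 3 tick 0 v(2, 3): F4 above A3
  -> R4 @ bar 3 tick 0 v(0, 2): B2/F4 TT untreated
  -> R4 @ bar 3 tick 0 v(0, 3): B2/A3 m7 untreated
  -> R7 @ bar 3 tick 0 v(2,): B3->F4 leap 6st
  -> R3 @ bar 3 tick 1 v(2, 3): F4 above A3
  -> R3 @ bar 3 tick 2 v(2, 3): F4 above A3
  -> R3 @ bar 3 tick 3 v(2, 3): F4 above A3
  -> R3 @ bar 4 tick 0 v(1, 2): G4 above E4
  -> R4 @ bar 4 tick 0 v(0, 1): D3/G4 P4 untreated
  -> R4 @ bar 4 tick 0 v(0, 2): D3/E4 M2 untreated
  -> R4 @ bar 4 tick 0 v(0, 3): D3/E4 M2 untreated
  -> R7 @ bar 4 tick 0 v(1,): D3->G4 leap 17st
  -> R3 @ bar 4 tick 1 v(1, 2): G4 above E4
  -> R3 @ bar 4 tick 2 v(1, 2): G4 above E4
  -> R3 @ bar 4 tick 3 v(1, 2): G4 above E4
  -> R4 @ bar 5 tick 0 v(0, 2): E3/D4 m7 untreated
  -> R4 @ bar 5 tick 0 v(0, 3): E3/F4 m2 untreated
  -> R2 @ bar 6 tick 0 v(1, 3): B3/F4 TT -> G3/D4 P5 similar
  -> R1 @ bar 7 tick 0 v(1, 2): G3/D4 P5 -> C4/G4 P5 similar
  -> R1 @ bar 7 tick 0 v(1, 3): G3/D4 P5 -> C4/G4 P5 similar
  -> R1 @ bar 7 tick 0 v(2, 3): D4/D4 P1 -> G4/G4 P1 similar
  -> R2 @ bar 7 tick 0 v(0, 1): B2/G3 m6 -> C3/C4 P8 similar
  -> R2 @ bar 7 tick 0 v(0, 2): B2/D4 m3 -> C3/G4 P5 similar
  -> R2 @ bar 7 tick 0 v(0, 3): B2/D4 m3 -> C3/G4 P5 similar

(1, 0, R2, (1, 3))
(1, 0, R4, (0, 2))
(2, 0, R4, (0, 2))
(2, 0, R4, (0, 3))
(3, 0, R2, (1, 3))
(3, 0, R3, (2, 3))
(3, 0, R4, (0, 2))
(3, 0, R4, (0, 3))
(3, 0, R7, (2,))
(3, 1, R3, (2, 3))
(3, 2, R3, (2, 3))
(3, 3, R3, (2, 3))
(4, 0, R3, (1, 2))
(4, 0, R4, (0, 1))
(4, 0, R4, (0, 2))
(4, 0, R4, (0, 3))
(4, 0, R7, (1,))
(4, 1, R3, (1, 2))
(4, 2, R3, (1, 2))
(4, 3, R3, (1, 2))
(5, 0, R4, (0, 2))
(5, 0, R4, (0, 3))
(6, 0, R2, (1, 3))
(7, 0, R1, (1, 2))
(7, 0, R1, (1, 3))
(7, 0, R1, (2, 3))
(7, 0, R2, (0, 1))
(7, 0, R2, (0, 2))
(7, 0, R2, (0, 3))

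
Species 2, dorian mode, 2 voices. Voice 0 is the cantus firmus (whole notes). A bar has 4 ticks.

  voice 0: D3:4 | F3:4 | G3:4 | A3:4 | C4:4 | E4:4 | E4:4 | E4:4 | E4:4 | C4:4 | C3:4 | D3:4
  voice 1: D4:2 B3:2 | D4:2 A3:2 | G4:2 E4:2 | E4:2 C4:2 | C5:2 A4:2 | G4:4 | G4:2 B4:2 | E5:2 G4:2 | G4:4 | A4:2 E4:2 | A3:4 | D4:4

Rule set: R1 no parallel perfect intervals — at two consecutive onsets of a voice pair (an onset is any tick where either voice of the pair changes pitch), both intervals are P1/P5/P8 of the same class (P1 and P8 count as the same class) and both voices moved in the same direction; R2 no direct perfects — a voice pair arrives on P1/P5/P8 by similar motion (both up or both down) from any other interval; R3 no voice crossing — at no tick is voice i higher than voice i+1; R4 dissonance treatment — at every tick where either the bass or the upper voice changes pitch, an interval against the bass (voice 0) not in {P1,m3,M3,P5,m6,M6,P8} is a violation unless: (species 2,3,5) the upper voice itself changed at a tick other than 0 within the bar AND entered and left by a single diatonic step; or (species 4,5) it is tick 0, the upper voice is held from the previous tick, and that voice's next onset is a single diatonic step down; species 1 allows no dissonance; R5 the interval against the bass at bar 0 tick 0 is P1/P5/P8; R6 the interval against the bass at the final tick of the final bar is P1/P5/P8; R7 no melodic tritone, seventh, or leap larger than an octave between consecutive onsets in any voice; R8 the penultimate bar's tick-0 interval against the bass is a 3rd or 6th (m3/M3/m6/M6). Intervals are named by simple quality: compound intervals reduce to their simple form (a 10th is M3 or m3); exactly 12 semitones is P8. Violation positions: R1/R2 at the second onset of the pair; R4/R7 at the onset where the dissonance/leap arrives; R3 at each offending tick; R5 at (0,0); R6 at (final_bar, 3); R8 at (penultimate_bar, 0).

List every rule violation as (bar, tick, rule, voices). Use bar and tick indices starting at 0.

bar 0: v0=D3 v1=D4 downbeat P8
bar 1: v0=F3 v1=D4 downbeat M6
bar 2: v0=G3 v1=G4 downbeat P8
bar 3: v0=A3 v1=E4 downbeat P5
bar 4: v0=C4 v1=C5 downbeat P8
bar 5: v0=E4 v1=G4 downbeat m3
bar 6: v0=E4 v1=G4 downbeat m3
bar 7: v0=E4 v1=E5 downbeat P8
bar 8: v0=E4 v1=G4 downbeat m3
bar 9: v0=C4 v1=A4 downbeat M6
bar 10: v0=C3 v1=A3 downbeat M6
bar 11: v0=D3 v1=D4 downbeat P8
  -> R2 @ bar 2 tick 0 v(0, 1): F3/A3 M3 -> G3/G4 P8 similar
  -> R7 @ bar 2 tick 0 v(1,): A3->G4 leap 10st
  -> R2 @ bar 4 tick 0 v(0, 1): A3/C4 m3 -> C4/C5 P8 similar
  -> R2 @ bar 11 tick 0 v(0, 1): C3/A3 M6 -> D3/D4 P8 similar

(2, 0, R2, (0, 1))
(2, 0, R7, (1,))
(4, 0, R2, (0, 1))
(11, 0, R2, (0, 1))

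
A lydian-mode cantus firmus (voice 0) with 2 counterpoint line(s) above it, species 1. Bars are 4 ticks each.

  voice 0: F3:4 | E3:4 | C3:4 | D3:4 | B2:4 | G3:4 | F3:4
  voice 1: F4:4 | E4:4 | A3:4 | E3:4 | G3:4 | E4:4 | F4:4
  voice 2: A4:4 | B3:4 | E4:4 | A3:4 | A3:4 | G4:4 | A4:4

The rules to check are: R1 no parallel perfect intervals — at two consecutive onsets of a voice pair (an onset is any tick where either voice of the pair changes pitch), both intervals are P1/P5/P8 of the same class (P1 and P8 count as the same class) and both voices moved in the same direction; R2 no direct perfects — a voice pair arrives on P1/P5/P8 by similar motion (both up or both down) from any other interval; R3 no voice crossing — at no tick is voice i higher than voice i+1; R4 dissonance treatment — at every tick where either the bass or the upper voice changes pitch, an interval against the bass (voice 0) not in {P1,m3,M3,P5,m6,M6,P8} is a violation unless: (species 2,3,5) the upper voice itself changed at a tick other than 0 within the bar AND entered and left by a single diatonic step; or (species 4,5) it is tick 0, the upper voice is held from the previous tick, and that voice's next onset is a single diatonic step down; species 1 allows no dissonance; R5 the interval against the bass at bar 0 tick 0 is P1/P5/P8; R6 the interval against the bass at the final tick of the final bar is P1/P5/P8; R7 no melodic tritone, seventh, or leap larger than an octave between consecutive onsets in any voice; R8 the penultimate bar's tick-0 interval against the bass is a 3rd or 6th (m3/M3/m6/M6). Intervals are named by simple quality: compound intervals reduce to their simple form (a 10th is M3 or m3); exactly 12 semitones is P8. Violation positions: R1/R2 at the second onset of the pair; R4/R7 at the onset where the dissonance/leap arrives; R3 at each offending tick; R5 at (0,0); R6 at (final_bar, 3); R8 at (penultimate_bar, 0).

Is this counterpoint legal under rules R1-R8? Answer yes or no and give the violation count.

bar 0: v0=F3 v1=F4 v2=A4 (M3)
bar 1: v0=E3 v1=E4 v2=B3 (P5)
bar 2: v0=C3 v1=A3 v2=E4 (M3)
bar 3: v0=D3 v1=E3 v2=A3 (P5)
bar 4: v0=B2 v1=G3 v2=A3 (m7)
bar 5: v0=G3 v1=E4 v2=G4 (P8)
bar 6: v0=F3 v1=F4 v2=A4 (M3)
  R5 @ bar0.0: opens on M3
  R1 @ bar1.0: F3/F4 P8 -> E3/E4 P8 similar
  R2 @ bar1.0: F3/A4 M3 -> E3/B3 P5 similar
  R3 @ bar1.0: E4 above B3
  R7 @ bar1.0: A4->B3 leap 10st
  R3 @ bar1.1: E4 above B3
  R3 @ bar1.2: E4 above B3
  R3 @ bar1.3: E4 above B3
  R4 @ bar3.0: D3/E3 M2 untreated
  R4 @ bar4.0: B2/A3 m7 untreated
  R2 @ bar5.0: B2/A3 m7 -> G3/G4 P8 similar
  R7 @ bar5.0: A3->G4 leap 10st
  R8 @ bar5.0: penult P8 not 3rd/6th
  R6 @ bar6.3: closes on M3

No (14 violations)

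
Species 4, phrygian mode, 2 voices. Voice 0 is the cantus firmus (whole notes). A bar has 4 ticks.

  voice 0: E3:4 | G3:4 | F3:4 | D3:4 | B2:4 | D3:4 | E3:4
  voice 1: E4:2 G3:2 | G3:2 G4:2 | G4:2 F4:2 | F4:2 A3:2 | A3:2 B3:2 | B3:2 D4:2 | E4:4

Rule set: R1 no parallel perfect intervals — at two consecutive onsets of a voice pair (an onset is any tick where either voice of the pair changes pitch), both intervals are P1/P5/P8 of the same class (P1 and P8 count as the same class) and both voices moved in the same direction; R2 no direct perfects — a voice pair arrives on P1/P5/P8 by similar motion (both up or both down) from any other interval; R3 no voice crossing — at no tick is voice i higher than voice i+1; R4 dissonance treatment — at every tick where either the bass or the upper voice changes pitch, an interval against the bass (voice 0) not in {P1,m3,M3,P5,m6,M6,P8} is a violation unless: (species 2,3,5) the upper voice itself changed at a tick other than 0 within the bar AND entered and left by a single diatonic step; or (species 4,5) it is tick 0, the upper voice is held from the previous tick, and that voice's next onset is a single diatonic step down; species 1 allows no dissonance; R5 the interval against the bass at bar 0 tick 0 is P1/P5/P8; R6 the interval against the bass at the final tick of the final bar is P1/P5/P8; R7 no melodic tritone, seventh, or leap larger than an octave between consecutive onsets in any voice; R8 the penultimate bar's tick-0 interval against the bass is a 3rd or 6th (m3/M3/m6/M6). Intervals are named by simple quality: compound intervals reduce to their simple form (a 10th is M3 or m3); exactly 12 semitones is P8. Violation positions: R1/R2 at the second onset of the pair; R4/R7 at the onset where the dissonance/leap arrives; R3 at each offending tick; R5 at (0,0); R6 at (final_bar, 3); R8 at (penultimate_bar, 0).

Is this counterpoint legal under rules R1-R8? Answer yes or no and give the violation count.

bar 0: v0=E3 v1=E4 (P8)
bar 1: v0=G3 v1=G3 (P1)
bar 2: v0=F3 v1=G4 (M2)
bar 3: v0=D3 v1=F4 (m3)
bar 4: v0=B2 v1=A3 (m7)
bar 5: v0=D3 v1=B3 (M6)
bar 6: v0=E3 v1=E4 (P8)
  R4 @ bar4.0: B2/A3 m7 untreated
  R1 @ bar6.0: D3/D4 P8 -> E3/E4 P8 similar

No (2 violations)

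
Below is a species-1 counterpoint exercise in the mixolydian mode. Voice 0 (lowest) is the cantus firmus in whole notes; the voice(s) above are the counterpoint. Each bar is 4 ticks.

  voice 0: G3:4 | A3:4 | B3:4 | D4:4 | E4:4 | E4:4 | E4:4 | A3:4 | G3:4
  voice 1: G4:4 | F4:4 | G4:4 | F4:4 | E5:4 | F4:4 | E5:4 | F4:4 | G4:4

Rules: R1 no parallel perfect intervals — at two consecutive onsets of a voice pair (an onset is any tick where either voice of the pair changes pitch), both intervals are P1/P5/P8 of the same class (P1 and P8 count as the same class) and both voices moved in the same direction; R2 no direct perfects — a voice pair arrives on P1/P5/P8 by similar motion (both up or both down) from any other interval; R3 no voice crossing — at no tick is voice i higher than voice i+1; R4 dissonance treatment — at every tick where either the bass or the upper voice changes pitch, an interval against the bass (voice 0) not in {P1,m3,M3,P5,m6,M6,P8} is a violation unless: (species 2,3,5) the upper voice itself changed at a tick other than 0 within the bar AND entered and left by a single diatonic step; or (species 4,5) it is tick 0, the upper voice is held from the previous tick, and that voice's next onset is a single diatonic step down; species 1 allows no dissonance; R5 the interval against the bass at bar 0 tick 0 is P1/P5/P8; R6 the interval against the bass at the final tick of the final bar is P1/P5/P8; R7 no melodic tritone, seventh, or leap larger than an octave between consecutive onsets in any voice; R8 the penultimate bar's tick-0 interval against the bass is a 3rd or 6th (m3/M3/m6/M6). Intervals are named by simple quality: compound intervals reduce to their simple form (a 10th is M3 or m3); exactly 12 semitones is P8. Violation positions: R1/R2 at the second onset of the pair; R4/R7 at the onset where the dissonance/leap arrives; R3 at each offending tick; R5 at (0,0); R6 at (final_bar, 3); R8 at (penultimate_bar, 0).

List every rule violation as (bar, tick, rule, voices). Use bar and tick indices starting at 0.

(4, 0, R2, (0, 1))
(4, 0, R7, (1,))
(5, 0, R4, (0, 1))
(5, 0, R7, (1,))
(6, 0, R7, (1,))
(7, 0, R7, (1,))

bar 0: v0=G3 v1=G4 downbeat P8
bar 1: v0=A3 v1=F4 downbeat m6
bar 2: v0=B3 v1=G4 downbeat m6
bar 3: v0=D4 v1=F4 downbeat m3
bar 4: v0=E4 v1=E5 downbeat P8
bar 5: v0=E4 v1=F4 downbeat m2
bar 6: v0=E4 v1=E5 downbeat P8
bar 7: v0=A3 v1=F4 downbeat m6
bar 8: v0=G3 v1=G4 downbeat P8
  -> R2 @ bar 4 tick 0 v(0, 1): D4/F4 m3 -> E4/E5 P8 similar
  -> R7 @ bar 4 tick 0 v(1,): F4->E5 leap 11st
  -> R4 @ bar 5 tick 0 v(0, 1): E4/F4 m2 untreated
  -> R7 @ bar 5 tick 0 v(1,): E5->F4 leap 11st
  -> R7 @ bar 6 tick 0 v(1,): F4->E5 leap 11st
  -> R7 @ bar 7 tick 0 v(1,): E5->F4 leap 11st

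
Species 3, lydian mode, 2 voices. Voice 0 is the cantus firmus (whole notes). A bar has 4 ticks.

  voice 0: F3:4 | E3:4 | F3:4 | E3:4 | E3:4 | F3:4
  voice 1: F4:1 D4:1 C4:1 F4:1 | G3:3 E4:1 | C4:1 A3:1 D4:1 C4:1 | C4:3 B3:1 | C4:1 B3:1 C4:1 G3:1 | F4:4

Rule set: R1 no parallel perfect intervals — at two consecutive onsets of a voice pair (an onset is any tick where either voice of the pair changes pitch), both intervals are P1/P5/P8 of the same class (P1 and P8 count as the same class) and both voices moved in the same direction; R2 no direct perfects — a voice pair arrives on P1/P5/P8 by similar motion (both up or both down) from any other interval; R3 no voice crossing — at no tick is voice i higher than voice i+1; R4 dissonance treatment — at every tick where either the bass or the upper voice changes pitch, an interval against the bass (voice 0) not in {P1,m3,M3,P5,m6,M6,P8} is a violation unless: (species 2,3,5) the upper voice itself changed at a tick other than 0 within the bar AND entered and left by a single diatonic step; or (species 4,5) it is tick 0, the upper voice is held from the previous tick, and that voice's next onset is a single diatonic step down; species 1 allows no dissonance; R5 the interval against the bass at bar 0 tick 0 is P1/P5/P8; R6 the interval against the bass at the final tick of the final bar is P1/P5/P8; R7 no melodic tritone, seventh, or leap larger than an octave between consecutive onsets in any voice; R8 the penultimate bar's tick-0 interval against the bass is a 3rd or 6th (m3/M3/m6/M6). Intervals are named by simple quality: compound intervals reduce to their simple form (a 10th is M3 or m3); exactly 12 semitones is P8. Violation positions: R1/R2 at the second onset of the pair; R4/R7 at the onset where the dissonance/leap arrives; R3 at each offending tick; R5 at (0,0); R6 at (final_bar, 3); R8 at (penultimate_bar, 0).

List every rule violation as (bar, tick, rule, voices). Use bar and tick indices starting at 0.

(1, 0, R7, (1,))
(5, 0, R2, (0, 1))
(5, 0, R7, (1,))

bar 0: v0=F3 v1=F4 downbeat P8
bar 1: v0=E3 v1=G3 downbeat m3
bar 2: v0=F3 v1=C4 downbeat P5
bar 3: v0=E3 v1=C4 downbeat m6
bar 4: v0=E3 v1=C4 downbeat m6
bar 5: v0=F3 v1=F4 downbeat P8
  -> R7 @ bar 1 tick 0 v(1,): F4->G3 leap 10st
  -> R2 @ bar 5 tick 0 v(0, 1): E3/G3 m3 -> F3/F4 P8 similar
  -> R7 @ bar 5 tick 0 v(1,): G3->F4 leap 10st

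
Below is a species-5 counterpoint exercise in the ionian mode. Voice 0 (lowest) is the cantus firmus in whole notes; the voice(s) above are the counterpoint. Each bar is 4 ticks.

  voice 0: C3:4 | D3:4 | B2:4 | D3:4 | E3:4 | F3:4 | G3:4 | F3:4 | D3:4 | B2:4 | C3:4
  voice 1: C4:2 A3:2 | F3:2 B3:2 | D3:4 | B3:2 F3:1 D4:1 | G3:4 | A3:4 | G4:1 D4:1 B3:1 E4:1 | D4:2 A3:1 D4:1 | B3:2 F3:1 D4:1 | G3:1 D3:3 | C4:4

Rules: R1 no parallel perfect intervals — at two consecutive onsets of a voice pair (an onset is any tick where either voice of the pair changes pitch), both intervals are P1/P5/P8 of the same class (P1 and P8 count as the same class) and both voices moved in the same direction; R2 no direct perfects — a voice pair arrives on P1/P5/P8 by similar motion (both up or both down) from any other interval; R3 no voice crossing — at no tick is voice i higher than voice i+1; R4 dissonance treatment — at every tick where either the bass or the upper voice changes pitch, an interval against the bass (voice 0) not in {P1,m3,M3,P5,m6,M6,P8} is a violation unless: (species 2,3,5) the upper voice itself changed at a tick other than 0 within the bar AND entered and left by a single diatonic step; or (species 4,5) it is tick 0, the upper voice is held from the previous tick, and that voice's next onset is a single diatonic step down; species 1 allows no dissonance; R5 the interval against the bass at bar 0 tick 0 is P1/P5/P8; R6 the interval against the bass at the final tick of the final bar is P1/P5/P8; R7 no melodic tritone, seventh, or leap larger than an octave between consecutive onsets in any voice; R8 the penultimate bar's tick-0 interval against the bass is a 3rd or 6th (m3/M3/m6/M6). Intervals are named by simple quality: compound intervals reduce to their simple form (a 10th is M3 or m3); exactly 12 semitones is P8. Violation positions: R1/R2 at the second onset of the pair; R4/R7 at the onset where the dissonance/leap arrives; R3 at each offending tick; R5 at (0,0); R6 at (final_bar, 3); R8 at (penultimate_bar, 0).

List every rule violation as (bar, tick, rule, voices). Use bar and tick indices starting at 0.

(1, 2, R7, (1,))
(3, 2, R7, (1,))
(6, 0, R2, (0, 1))
(6, 0, R7, (1,))
(8, 2, R7, (1,))
(10, 0, R2, (0, 1))
(10, 0, R7, (1,))

bar 0: v0=C3 v1=C4 downbeat P8
bar 1: v0=D3 v1=F3 downbeat m3
bar 2: v0=B2 v1=D3 downbeat m3
bar 3: v0=D3 v1=B3 downbeat M6
bar 4: v0=E3 v1=G3 downbeat m3
bar 5: v0=F3 v1=A3 downbeat M3
bar 6: v0=G3 v1=G4 downbeat P8
bar 7: v0=F3 v1=D4 downbeat M6
bar 8: v0=D3 v1=B3 downbeat M6
bar 9: v0=B2 v1=G3 downbeat m6
bar 10: v0=C3 v1=C4 downbeat P8
  -> R7 @ bar 1 tick 2 v(1,): F3->B3 leap 6st
  -> R7 @ bar 3 tick 2 v(1,): B3->F3 leap 6st
  -> R2 @ bar 6 tick 0 v(0, 1): F3/A3 M3 -> G3/G4 P8 similar
  -> R7 @ bar 6 tick 0 v(1,): A3->G4 leap 10st
  -> R7 @ bar 8 tick 2 v(1,): B3->F3 leap 6st
  -> R2 @ bar 10 tick 0 v(0, 1): B2/D3 m3 -> C3/C4 P8 similar
  -> R7 @ bar 10 tick 0 v(1,): D3->C4 leap 10st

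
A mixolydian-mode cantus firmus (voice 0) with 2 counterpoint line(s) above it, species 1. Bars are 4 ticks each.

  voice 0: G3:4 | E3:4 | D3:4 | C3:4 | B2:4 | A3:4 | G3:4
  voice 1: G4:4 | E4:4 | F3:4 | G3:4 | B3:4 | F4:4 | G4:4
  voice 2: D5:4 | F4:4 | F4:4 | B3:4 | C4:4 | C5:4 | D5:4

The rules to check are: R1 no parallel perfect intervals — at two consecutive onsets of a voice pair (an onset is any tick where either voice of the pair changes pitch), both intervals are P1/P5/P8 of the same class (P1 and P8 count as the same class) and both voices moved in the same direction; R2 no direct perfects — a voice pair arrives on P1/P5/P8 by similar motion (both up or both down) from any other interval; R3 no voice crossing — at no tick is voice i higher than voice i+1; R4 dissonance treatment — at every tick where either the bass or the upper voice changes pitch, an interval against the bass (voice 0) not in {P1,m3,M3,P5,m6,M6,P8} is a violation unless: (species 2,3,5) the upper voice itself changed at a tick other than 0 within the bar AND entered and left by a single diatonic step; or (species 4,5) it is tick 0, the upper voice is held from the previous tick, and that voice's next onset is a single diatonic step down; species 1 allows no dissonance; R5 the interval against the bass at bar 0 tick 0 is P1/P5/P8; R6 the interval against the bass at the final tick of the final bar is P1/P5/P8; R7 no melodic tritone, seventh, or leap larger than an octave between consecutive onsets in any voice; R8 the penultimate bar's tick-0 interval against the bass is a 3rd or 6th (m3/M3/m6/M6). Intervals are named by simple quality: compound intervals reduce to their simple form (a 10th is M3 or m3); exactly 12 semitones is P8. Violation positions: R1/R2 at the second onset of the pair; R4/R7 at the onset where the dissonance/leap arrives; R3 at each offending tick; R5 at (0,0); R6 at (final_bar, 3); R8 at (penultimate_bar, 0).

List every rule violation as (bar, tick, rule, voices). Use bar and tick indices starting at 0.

(1, 0, R1, (0, 1))
(1, 0, R4, (0, 2))
(2, 0, R7, (1,))
(3, 0, R4, (0, 2))
(3, 0, R7, (2,))
(4, 0, R4, (0, 2))
(5, 0, R2, (1, 2))
(5, 0, R7, (0,))
(5, 0, R7, (1,))
(6, 0, R1, (1, 2))

bar 0: v0=G3 v1=G4 v2=D5 downbeat P5
bar 1: v0=E3 v1=E4 v2=F4 downbeat m2
bar 2: v0=D3 v1=F3 v2=F4 downbeat m3
bar 3: v0=C3 v1=G3 v2=B3 downbeat M7
bar 4: v0=B2 v1=B3 v2=C4 downbeat m2
bar 5: v0=A3 v1=F4 v2=C5 downbeat m3
bar 6: v0=G3 v1=G4 v2=D5 downbeat P5
  -> R1 @ bar 1 tick 0 v(0, 1): G3/G4 P8 -> E3/E4 P8 similar
  -> R4 @ bar 1 tick 0 v(0, 2): E3/F4 m2 untreated
  -> R7 @ bar 2 tick 0 v(1,): E4->F3 leap 11st
  -> R4 @ bar 3 tick 0 v(0, 2): C3/B3 M7 untreated
  -> R7 @ bar 3 tick 0 v(2,): F4->B3 leap 6st
  -> R4 @ bar 4 tick 0 v(0, 2): B2/C4 m2 untreated
  -> R2 @ bar 5 tick 0 v(1, 2): B3/C4 m2 -> F4/C5 P5 similar
  -> R7 @ bar 5 tick 0 v(0,): B2->A3 leap 10st
  -> R7 @ bar 5 tick 0 v(1,): B3->F4 leap 6st
  -> R1 @ bar 6 tick 0 v(1, 2): F4/C5 P5 -> G4/D5 P5 similar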